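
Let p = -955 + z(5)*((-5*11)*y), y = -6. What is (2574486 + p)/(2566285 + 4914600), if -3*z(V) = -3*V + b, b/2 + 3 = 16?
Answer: 2572321/7480885 ≈ 0.34385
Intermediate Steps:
b = 26 (b = -6 + 2*16 = -6 + 32 = 26)
z(V) = -26/3 + V (z(V) = -(-3*V + 26)/3 = -(26 - 3*V)/3 = -26/3 + V)
p = -2165 (p = -955 + (-26/3 + 5)*(-5*11*(-6)) = -955 - (-605)*(-6)/3 = -955 - 11/3*330 = -955 - 1210 = -2165)
(2574486 + p)/(2566285 + 4914600) = (2574486 - 2165)/(2566285 + 4914600) = 2572321/7480885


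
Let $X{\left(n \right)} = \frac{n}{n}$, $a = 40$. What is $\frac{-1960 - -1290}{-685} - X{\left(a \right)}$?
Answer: $- \frac{3}{137} \approx -0.021898$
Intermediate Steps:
$X{\left(n \right)} = 1$
$\frac{-1960 - -1290}{-685} - X{\left(a \right)} = \frac{-1960 - -1290}{-685} - 1 = \left(-1960 + 1290\right) \left(- \frac{1}{685}\right) - 1 = \left(-670\right) \left(- \frac{1}{685}\right) - 1 = \frac{134}{137} - 1 = - \frac{3}{137}$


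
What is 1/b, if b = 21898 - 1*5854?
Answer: 1/16044 ≈ 6.2329e-5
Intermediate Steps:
b = 16044 (b = 21898 - 5854 = 16044)
1/b = 1/16044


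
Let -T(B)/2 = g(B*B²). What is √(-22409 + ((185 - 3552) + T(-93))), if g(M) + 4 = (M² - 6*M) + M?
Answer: 2*I*√323497109059 ≈ 1.1375e+6*I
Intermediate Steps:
g(M) = -4 + M² - 5*M (g(M) = -4 + ((M² - 6*M) + M) = -4 + (M² - 5*M) = -4 + M² - 5*M)
T(B) = 8 - 2*B⁶ + 10*B³ (T(B) = -2*(-4 + (B*B²)² - 5*B*B²) = -2*(-4 + (B³)² - 5*B³) = -2*(-4 + B⁶ - 5*B³) = 8 - 2*B⁶ + 10*B³)
√(-22409 + ((185 - 3552) + T(-93))) = √(-22409 + ((185 - 3552) + (8 - 2*(-93)⁶ + 10*(-93)³))) = √(-22409 + (-3367 + (8 - 2*646990183449 + 10*(-804357)))) = √(-22409 + (-3367 + (8 - 1293980366898 - 8043570))) = √(-22409 + (-3367 - 1293988410460)) = √(-22409 - 1293988413827) = √(-1293988436236) = 2*I*√323497109059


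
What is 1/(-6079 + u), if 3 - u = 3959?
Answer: -1/10035 ≈ -9.9651e-5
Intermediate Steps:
u = -3956 (u = 3 - 1*3959 = 3 - 3959 = -3956)
1/(-6079 + u) = 1/(-6079 - 3956) = 1/(-10035) = -1/10035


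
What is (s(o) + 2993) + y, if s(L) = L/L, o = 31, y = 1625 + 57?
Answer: 4676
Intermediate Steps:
y = 1682
s(L) = 1
(s(o) + 2993) + y = (1 + 2993) + 1682 = 2994 + 1682 = 4676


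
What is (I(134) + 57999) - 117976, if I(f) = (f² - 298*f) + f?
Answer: -81819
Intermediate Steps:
I(f) = f² - 297*f
(I(134) + 57999) - 117976 = (134*(-297 + 134) + 57999) - 117976 = (134*(-163) + 57999) - 117976 = (-21842 + 57999) - 117976 = 36157 - 117976 = -81819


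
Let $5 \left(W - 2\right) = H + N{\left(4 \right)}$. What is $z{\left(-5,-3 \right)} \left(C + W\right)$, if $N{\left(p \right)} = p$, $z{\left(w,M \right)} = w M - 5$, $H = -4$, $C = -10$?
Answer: $-80$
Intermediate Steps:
$z{\left(w,M \right)} = -5 + M w$ ($z{\left(w,M \right)} = M w - 5 = -5 + M w$)
$W = 2$ ($W = 2 + \frac{-4 + 4}{5} = 2 + \frac{1}{5} \cdot 0 = 2 + 0 = 2$)
$z{\left(-5,-3 \right)} \left(C + W\right) = \left(-5 - -15\right) \left(-10 + 2\right) = \left(-5 + 15\right) \left(-8\right) = 10 \left(-8\right) = -80$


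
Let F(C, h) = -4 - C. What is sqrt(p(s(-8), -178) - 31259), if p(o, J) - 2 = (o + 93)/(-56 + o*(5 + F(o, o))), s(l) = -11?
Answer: I*sqrt(276190706)/94 ≈ 176.8*I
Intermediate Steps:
p(o, J) = 2 + (93 + o)/(-56 + o*(1 - o)) (p(o, J) = 2 + (o + 93)/(-56 + o*(5 + (-4 - o))) = 2 + (93 + o)/(-56 + o*(1 - o)))
sqrt(p(s(-8), -178) - 31259) = sqrt((19 - 3*(-11) + 2*(-11)**2)/(56 + (-11)**2 - 1*(-11)) - 31259) = sqrt((19 + 33 + 2*121)/(56 + 121 + 11) - 31259) = sqrt((19 + 33 + 242)/188 - 31259) = sqrt((1/188)*294 - 31259) = sqrt(147/94 - 31259) = sqrt(-2938199/94) = I*sqrt(276190706)/94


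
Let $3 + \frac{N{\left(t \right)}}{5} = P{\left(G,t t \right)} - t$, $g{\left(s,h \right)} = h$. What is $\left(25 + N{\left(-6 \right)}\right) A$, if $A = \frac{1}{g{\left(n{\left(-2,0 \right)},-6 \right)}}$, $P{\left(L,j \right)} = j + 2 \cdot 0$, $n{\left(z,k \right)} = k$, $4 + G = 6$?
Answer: $- \frac{110}{3} \approx -36.667$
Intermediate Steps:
$G = 2$ ($G = -4 + 6 = 2$)
$P{\left(L,j \right)} = j$ ($P{\left(L,j \right)} = j + 0 = j$)
$N{\left(t \right)} = -15 - 5 t + 5 t^{2}$ ($N{\left(t \right)} = -15 + 5 \left(t t - t\right) = -15 + 5 \left(t^{2} - t\right) = -15 + \left(- 5 t + 5 t^{2}\right) = -15 - 5 t + 5 t^{2}$)
$A = - \frac{1}{6}$ ($A = \frac{1}{-6} = - \frac{1}{6} \approx -0.16667$)
$\left(25 + N{\left(-6 \right)}\right) A = \left(25 - \left(-15 - 180\right)\right) \left(- \frac{1}{6}\right) = \left(25 + \left(-15 + 30 + 5 \cdot 36\right)\right) \left(- \frac{1}{6}\right) = \left(25 + \left(-15 + 30 + 180\right)\right) \left(- \frac{1}{6}\right) = \left(25 + 195\right) \left(- \frac{1}{6}\right) = 220 \left(- \frac{1}{6}\right) = - \frac{110}{3}$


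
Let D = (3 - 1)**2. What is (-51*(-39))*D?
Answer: 7956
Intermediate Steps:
D = 4 (D = 2**2 = 4)
(-51*(-39))*D = -51*(-39)*4 = 1989*4 = 7956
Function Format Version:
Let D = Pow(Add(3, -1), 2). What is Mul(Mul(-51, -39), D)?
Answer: 7956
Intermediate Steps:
D = 4 (D = Pow(2, 2) = 4)
Mul(Mul(-51, -39), D) = Mul(Mul(-51, -39), 4) = Mul(1989, 4) = 7956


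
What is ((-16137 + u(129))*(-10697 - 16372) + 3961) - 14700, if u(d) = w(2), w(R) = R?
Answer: 436747576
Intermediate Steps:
u(d) = 2
((-16137 + u(129))*(-10697 - 16372) + 3961) - 14700 = ((-16137 + 2)*(-10697 - 16372) + 3961) - 14700 = (-16135*(-27069) + 3961) - 14700 = (436758315 + 3961) - 14700 = 436762276 - 14700 = 436747576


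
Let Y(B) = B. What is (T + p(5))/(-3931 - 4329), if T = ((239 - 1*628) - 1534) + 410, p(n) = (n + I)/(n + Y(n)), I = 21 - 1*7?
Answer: 15111/82600 ≈ 0.18294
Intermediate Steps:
I = 14 (I = 21 - 7 = 14)
p(n) = (14 + n)/(2*n) (p(n) = (n + 14)/(n + n) = (14 + n)/((2*n)) = (14 + n)*(1/(2*n)) = (14 + n)/(2*n))
T = -1513 (T = ((239 - 628) - 1534) + 410 = (-389 - 1534) + 410 = -1923 + 410 = -1513)
(T + p(5))/(-3931 - 4329) = (-1513 + (½)*(14 + 5)/5)/(-3931 - 4329) = (-1513 + (½)*(⅕)*19)/(-8260) = (-1513 + 19/10)*(-1/8260) = -15111/10*(-1/8260) = 15111/82600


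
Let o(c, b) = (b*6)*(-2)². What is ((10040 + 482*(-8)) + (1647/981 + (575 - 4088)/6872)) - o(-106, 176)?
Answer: 1469008739/749048 ≈ 1961.2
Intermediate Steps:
o(c, b) = 24*b (o(c, b) = (6*b)*4 = 24*b)
((10040 + 482*(-8)) + (1647/981 + (575 - 4088)/6872)) - o(-106, 176) = ((10040 + 482*(-8)) + (1647/981 + (575 - 4088)/6872)) - 24*176 = ((10040 - 3856) + (1647*(1/981) - 3513*1/6872)) - 1*4224 = (6184 + (183/109 - 3513/6872)) - 4224 = (6184 + 874659/749048) - 4224 = 4632987491/749048 - 4224 = 1469008739/749048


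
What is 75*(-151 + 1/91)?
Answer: -1030500/91 ≈ -11324.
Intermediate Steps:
75*(-151 + 1/91) = 75*(-13740/91) = -1030500/91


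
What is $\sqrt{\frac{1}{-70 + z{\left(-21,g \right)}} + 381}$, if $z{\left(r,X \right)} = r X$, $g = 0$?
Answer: $\frac{\sqrt{1866830}}{70} \approx 19.519$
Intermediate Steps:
$z{\left(r,X \right)} = X r$
$\sqrt{\frac{1}{-70 + z{\left(-21,g \right)}} + 381} = \sqrt{\frac{1}{-70 + 0 \left(-21\right)} + 381} = \sqrt{\frac{1}{-70 + 0} + 381} = \sqrt{\frac{1}{-70} + 381} = \sqrt{- \frac{1}{70} + 381} = \sqrt{\frac{26669}{70}} = \frac{\sqrt{1866830}}{70}$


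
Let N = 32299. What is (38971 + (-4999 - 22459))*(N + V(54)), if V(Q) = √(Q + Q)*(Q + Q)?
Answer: 371858387 + 7460424*√3 ≈ 3.8478e+8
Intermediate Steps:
V(Q) = 2*√2*Q^(3/2) (V(Q) = √(2*Q)*(2*Q) = (√2*√Q)*(2*Q) = 2*√2*Q^(3/2))
(38971 + (-4999 - 22459))*(N + V(54)) = (38971 + (-4999 - 22459))*(32299 + 2*√2*54^(3/2)) = (38971 - 27458)*(32299 + 2*√2*(162*√6)) = 11513*(32299 + 648*√3) = 371858387 + 7460424*√3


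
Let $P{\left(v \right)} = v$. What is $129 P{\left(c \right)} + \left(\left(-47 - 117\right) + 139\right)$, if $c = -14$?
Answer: $-1831$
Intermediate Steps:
$129 P{\left(c \right)} + \left(\left(-47 - 117\right) + 139\right) = 129 \left(-14\right) + \left(\left(-47 - 117\right) + 139\right) = -1806 + \left(-164 + 139\right) = -1806 - 25 = -1831$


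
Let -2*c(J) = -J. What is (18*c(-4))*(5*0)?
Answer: 0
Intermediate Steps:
c(J) = J/2 (c(J) = -(-1)*J/2 = J/2)
(18*c(-4))*(5*0) = (18*((½)*(-4)))*(5*0) = (18*(-2))*0 = -36*0 = 0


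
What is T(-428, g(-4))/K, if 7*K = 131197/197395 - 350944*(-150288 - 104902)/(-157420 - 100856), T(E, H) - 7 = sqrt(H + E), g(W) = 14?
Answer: -56775844545/401776112764337 - 24332504805*I*sqrt(46)/401776112764337 ≈ -0.00014131 - 0.00041075*I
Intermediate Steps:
T(E, H) = 7 + sqrt(E + H) (T(E, H) = 7 + sqrt(H + E) = 7 + sqrt(E + H))
K = -401776112764337/8110834935 (K = (131197/197395 - 350944*(-150288 - 104902)/(-157420 - 100856))/7 = (131197*(1/197395) - 350944/((-258276/(-255190))))/7 = (11927/17945 - 350944/((-258276*(-1/255190))))/7 = (11927/17945 - 350944/129138/127595)/7 = (11927/17945 - 350944*127595/129138)/7 = (11927/17945 - 22389349840/64569)/7 = (1/7)*(-401776112764337/1158690705) = -401776112764337/8110834935 ≈ -49536.)
T(-428, g(-4))/K = (7 + sqrt(-428 + 14))/(-401776112764337/8110834935) = (7 + sqrt(-414))*(-8110834935/401776112764337) = (7 + 3*I*sqrt(46))*(-8110834935/401776112764337) = -56775844545/401776112764337 - 24332504805*I*sqrt(46)/401776112764337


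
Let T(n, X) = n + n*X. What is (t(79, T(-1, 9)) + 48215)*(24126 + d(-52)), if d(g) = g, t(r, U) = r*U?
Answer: 1141709450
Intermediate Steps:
T(n, X) = n + X*n
t(r, U) = U*r
(t(79, T(-1, 9)) + 48215)*(24126 + d(-52)) = (-(1 + 9)*79 + 48215)*(24126 - 52) = (-1*10*79 + 48215)*24074 = (-10*79 + 48215)*24074 = (-790 + 48215)*24074 = 47425*24074 = 1141709450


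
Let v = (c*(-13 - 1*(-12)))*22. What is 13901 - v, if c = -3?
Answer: 13835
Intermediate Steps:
v = 66 (v = -3*(-13 - 1*(-12))*22 = -3*(-13 + 12)*22 = -3*(-1)*22 = 3*22 = 66)
13901 - v = 13901 - 1*66 = 13901 - 66 = 13835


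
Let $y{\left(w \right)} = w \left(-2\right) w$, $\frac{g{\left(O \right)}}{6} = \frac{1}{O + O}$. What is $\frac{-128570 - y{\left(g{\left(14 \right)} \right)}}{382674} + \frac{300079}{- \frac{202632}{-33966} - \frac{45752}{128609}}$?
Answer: $\frac{512073664827532563601}{9573291968747997} \approx 53490.0$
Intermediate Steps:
$g{\left(O \right)} = \frac{3}{O}$ ($g{\left(O \right)} = \frac{6}{O + O} = \frac{6}{2 O} = 6 \frac{1}{2 O} = \frac{3}{O}$)
$y{\left(w \right)} = - 2 w^{2}$ ($y{\left(w \right)} = - 2 w w = - 2 w^{2}$)
$\frac{-128570 - y{\left(g{\left(14 \right)} \right)}}{382674} + \frac{300079}{- \frac{202632}{-33966} - \frac{45752}{128609}} = \frac{-128570 - - 2 \left(\frac{3}{14}\right)^{2}}{382674} + \frac{300079}{- \frac{202632}{-33966} - \frac{45752}{128609}} = \left(-128570 - - 2 \left(3 \cdot \frac{1}{14}\right)^{2}\right) \frac{1}{382674} + \frac{300079}{\left(-202632\right) \left(- \frac{1}{33966}\right) - \frac{45752}{128609}} = \left(-128570 - - 2 \left(\frac{3}{14}\right)^{2}\right) \frac{1}{382674} + \frac{300079}{\frac{33772}{5661} - \frac{45752}{128609}} = \left(-128570 - \left(-2\right) \frac{9}{196}\right) \frac{1}{382674} + \frac{300079}{\frac{4084381076}{728055549}} = \left(-128570 - - \frac{9}{98}\right) \frac{1}{382674} + 300079 \cdot \frac{728055549}{4084381076} = \left(-128570 + \frac{9}{98}\right) \frac{1}{382674} + \frac{218474181088371}{4084381076} = \left(- \frac{12599851}{98}\right) \frac{1}{382674} + \frac{218474181088371}{4084381076} = - \frac{12599851}{37502052} + \frac{218474181088371}{4084381076} = \frac{512073664827532563601}{9573291968747997}$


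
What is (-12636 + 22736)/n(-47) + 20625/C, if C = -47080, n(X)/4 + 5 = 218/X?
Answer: -101755675/387768 ≈ -262.41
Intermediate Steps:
n(X) = -20 + 872/X (n(X) = -20 + 4*(218/X) = -20 + 872/X)
(-12636 + 22736)/n(-47) + 20625/C = (-12636 + 22736)/(-20 + 872/(-47)) + 20625/(-47080) = 10100/(-20 + 872*(-1/47)) + 20625*(-1/47080) = 10100/(-20 - 872/47) - 375/856 = 10100/(-1812/47) - 375/856 = 10100*(-47/1812) - 375/856 = -118675/453 - 375/856 = -101755675/387768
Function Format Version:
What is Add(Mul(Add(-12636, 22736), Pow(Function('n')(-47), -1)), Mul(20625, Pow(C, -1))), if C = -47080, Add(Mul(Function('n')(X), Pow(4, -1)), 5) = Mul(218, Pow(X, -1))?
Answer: Rational(-101755675, 387768) ≈ -262.41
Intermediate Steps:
Function('n')(X) = Add(-20, Mul(872, Pow(X, -1))) (Function('n')(X) = Add(-20, Mul(4, Mul(218, Pow(X, -1)))) = Add(-20, Mul(872, Pow(X, -1))))
Add(Mul(Add(-12636, 22736), Pow(Function('n')(-47), -1)), Mul(20625, Pow(C, -1))) = Add(Mul(Add(-12636, 22736), Pow(Add(-20, Mul(872, Pow(-47, -1))), -1)), Mul(20625, Pow(-47080, -1))) = Add(Mul(10100, Pow(Add(-20, Mul(872, Rational(-1, 47))), -1)), Mul(20625, Rational(-1, 47080))) = Add(Mul(10100, Pow(Add(-20, Rational(-872, 47)), -1)), Rational(-375, 856)) = Add(Mul(10100, Pow(Rational(-1812, 47), -1)), Rational(-375, 856)) = Add(Mul(10100, Rational(-47, 1812)), Rational(-375, 856)) = Add(Rational(-118675, 453), Rational(-375, 856)) = Rational(-101755675, 387768)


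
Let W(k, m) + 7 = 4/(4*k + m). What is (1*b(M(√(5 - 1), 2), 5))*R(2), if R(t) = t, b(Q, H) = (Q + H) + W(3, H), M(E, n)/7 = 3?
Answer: 654/17 ≈ 38.471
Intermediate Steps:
W(k, m) = -7 + 4/(m + 4*k) (W(k, m) = -7 + 4/(4*k + m) = -7 + 4/(m + 4*k))
M(E, n) = 21 (M(E, n) = 7*3 = 21)
b(Q, H) = H + Q + (-80 - 7*H)/(12 + H) (b(Q, H) = (Q + H) + (4 - 28*3 - 7*H)/(H + 4*3) = (H + Q) + (4 - 84 - 7*H)/(H + 12) = (H + Q) + (-80 - 7*H)/(12 + H) = H + Q + (-80 - 7*H)/(12 + H))
(1*b(M(√(5 - 1), 2), 5))*R(2) = (1*((-80 - 7*5 + (12 + 5)*(5 + 21))/(12 + 5)))*2 = (1*((-80 - 35 + 17*26)/17))*2 = (1*((-80 - 35 + 442)/17))*2 = (1*((1/17)*327))*2 = (1*(327/17))*2 = (327/17)*2 = 654/17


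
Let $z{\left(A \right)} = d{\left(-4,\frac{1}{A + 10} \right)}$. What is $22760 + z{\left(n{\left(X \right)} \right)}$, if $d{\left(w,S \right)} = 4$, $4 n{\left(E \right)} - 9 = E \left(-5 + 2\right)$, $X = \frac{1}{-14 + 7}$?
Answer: $22764$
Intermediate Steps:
$X = - \frac{1}{7}$ ($X = \frac{1}{-7} = - \frac{1}{7} \approx -0.14286$)
$n{\left(E \right)} = \frac{9}{4} - \frac{3 E}{4}$ ($n{\left(E \right)} = \frac{9}{4} + \frac{E \left(-5 + 2\right)}{4} = \frac{9}{4} + \frac{E \left(-3\right)}{4} = \frac{9}{4} + \frac{\left(-3\right) E}{4} = \frac{9}{4} - \frac{3 E}{4}$)
$z{\left(A \right)} = 4$
$22760 + z{\left(n{\left(X \right)} \right)} = 22760 + 4 = 22764$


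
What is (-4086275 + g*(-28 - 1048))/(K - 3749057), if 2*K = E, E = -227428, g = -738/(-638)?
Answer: 1303918769/1232223949 ≈ 1.0582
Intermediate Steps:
g = 369/319 (g = -738*(-1/638) = 369/319 ≈ 1.1567)
K = -113714 (K = (½)*(-227428) = -113714)
(-4086275 + g*(-28 - 1048))/(K - 3749057) = (-4086275 + 369*(-28 - 1048)/319)/(-113714 - 3749057) = (-4086275 + (369/319)*(-1076))/(-3862771) = (-4086275 - 397044/319)*(-1/3862771) = -1303918769/319*(-1/3862771) = 1303918769/1232223949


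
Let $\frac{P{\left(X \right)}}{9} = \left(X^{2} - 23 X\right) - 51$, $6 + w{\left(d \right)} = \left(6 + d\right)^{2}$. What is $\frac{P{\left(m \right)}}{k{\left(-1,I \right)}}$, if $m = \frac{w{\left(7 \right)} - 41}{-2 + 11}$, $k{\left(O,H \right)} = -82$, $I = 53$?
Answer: $\frac{14501}{738} \approx 19.649$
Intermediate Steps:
$w{\left(d \right)} = -6 + \left(6 + d\right)^{2}$
$m = \frac{122}{9}$ ($m = \frac{\left(-6 + \left(6 + 7\right)^{2}\right) - 41}{-2 + 11} = \frac{\left(-6 + 13^{2}\right) - 41}{9} = \left(\left(-6 + 169\right) - 41\right) \frac{1}{9} = \left(163 - 41\right) \frac{1}{9} = 122 \cdot \frac{1}{9} = \frac{122}{9} \approx 13.556$)
$P{\left(X \right)} = -459 - 207 X + 9 X^{2}$ ($P{\left(X \right)} = 9 \left(\left(X^{2} - 23 X\right) - 51\right) = 9 \left(-51 + X^{2} - 23 X\right) = -459 - 207 X + 9 X^{2}$)
$\frac{P{\left(m \right)}}{k{\left(-1,I \right)}} = \frac{-459 - 2806 + 9 \left(\frac{122}{9}\right)^{2}}{-82} = \left(-459 - 2806 + 9 \cdot \frac{14884}{81}\right) \left(- \frac{1}{82}\right) = \left(-459 - 2806 + \frac{14884}{9}\right) \left(- \frac{1}{82}\right) = \left(- \frac{14501}{9}\right) \left(- \frac{1}{82}\right) = \frac{14501}{738}$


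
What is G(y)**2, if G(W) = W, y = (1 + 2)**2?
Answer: 81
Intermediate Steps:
y = 9 (y = 3**2 = 9)
G(y)**2 = 9**2 = 81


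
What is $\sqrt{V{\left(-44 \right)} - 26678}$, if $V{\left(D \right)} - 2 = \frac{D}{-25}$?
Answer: $\frac{2 i \sqrt{166714}}{5} \approx 163.32 i$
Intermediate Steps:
$V{\left(D \right)} = 2 - \frac{D}{25}$ ($V{\left(D \right)} = 2 + \frac{D}{-25} = 2 + D \left(- \frac{1}{25}\right) = 2 - \frac{D}{25}$)
$\sqrt{V{\left(-44 \right)} - 26678} = \sqrt{\left(2 - - \frac{44}{25}\right) - 26678} = \sqrt{\left(2 + \frac{44}{25}\right) - 26678} = \sqrt{\frac{94}{25} - 26678} = \sqrt{- \frac{666856}{25}} = \frac{2 i \sqrt{166714}}{5}$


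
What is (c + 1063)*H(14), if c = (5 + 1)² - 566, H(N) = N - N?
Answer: 0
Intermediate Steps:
H(N) = 0
c = -530 (c = 6² - 566 = 36 - 566 = -530)
(c + 1063)*H(14) = (-530 + 1063)*0 = 533*0 = 0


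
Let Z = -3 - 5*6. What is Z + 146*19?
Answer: 2741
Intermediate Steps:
Z = -33 (Z = -3 - 30 = -33)
Z + 146*19 = -33 + 146*19 = -33 + 2774 = 2741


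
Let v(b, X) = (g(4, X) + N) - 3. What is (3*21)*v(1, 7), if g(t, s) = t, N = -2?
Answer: -63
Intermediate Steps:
v(b, X) = -1 (v(b, X) = (4 - 2) - 3 = 2 - 3 = -1)
(3*21)*v(1, 7) = (3*21)*(-1) = 63*(-1) = -63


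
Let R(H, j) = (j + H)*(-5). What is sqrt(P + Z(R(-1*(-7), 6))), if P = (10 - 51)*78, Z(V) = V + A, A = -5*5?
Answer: 2*I*sqrt(822) ≈ 57.341*I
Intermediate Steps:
A = -25
R(H, j) = -5*H - 5*j (R(H, j) = (H + j)*(-5) = -5*H - 5*j)
Z(V) = -25 + V (Z(V) = V - 25 = -25 + V)
P = -3198 (P = -41*78 = -3198)
sqrt(P + Z(R(-1*(-7), 6))) = sqrt(-3198 + (-25 + (-(-5)*(-7) - 5*6))) = sqrt(-3198 + (-25 + (-5*7 - 30))) = sqrt(-3198 + (-25 + (-35 - 30))) = sqrt(-3198 + (-25 - 65)) = sqrt(-3198 - 90) = sqrt(-3288) = 2*I*sqrt(822)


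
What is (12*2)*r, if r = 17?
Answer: 408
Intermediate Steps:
(12*2)*r = (12*2)*17 = 24*17 = 408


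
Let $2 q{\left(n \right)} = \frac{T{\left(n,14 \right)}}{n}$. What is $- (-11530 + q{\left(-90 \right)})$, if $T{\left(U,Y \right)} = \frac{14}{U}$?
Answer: $\frac{93392993}{8100} \approx 11530.0$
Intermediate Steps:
$q{\left(n \right)} = \frac{7}{n^{2}}$ ($q{\left(n \right)} = \frac{\frac{14}{n} \frac{1}{n}}{2} = \frac{14 \frac{1}{n^{2}}}{2} = \frac{7}{n^{2}}$)
$- (-11530 + q{\left(-90 \right)}) = - (-11530 + \frac{7}{8100}) = \left(-1\right) \left(- \frac{93392993}{8100}\right) = \frac{93392993}{8100}$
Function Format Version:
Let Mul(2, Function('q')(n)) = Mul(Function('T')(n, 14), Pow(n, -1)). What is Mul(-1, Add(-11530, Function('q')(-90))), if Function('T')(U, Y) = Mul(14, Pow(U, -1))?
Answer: Rational(93392993, 8100) ≈ 11530.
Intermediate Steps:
Function('q')(n) = Mul(7, Pow(n, -2)) (Function('q')(n) = Mul(Rational(1, 2), Mul(Mul(14, Pow(n, -1)), Pow(n, -1))) = Mul(Rational(1, 2), Mul(14, Pow(n, -2))) = Mul(7, Pow(n, -2)))
Mul(-1, Add(-11530, Function('q')(-90))) = Mul(-1, Add(-11530, Mul(7, Pow(-90, -2)))) = Mul(-1, Add(-11530, Mul(7, Rational(1, 8100)))) = Mul(-1, Add(-11530, Rational(7, 8100))) = Mul(-1, Rational(-93392993, 8100)) = Rational(93392993, 8100)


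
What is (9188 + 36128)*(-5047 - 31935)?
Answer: -1675876312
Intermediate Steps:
(9188 + 36128)*(-5047 - 31935) = 45316*(-36982) = -1675876312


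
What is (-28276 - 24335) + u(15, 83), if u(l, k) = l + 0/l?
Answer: -52596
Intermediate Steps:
u(l, k) = l (u(l, k) = l + 0 = l)
(-28276 - 24335) + u(15, 83) = (-28276 - 24335) + 15 = -52611 + 15 = -52596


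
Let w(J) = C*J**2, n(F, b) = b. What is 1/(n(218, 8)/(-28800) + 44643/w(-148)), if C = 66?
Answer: 108424800/3318107 ≈ 32.677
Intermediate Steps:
w(J) = 66*J**2
1/(n(218, 8)/(-28800) + 44643/w(-148)) = 1/(8/(-28800) + 44643/((66*(-148)**2))) = 1/(8*(-1/28800) + 44643/((66*21904))) = 1/(-1/3600 + 44643/1445664) = 1/(-1/3600 + 44643*(1/1445664)) = 1/(-1/3600 + 14881/481888) = 1/(3318107/108424800) = 108424800/3318107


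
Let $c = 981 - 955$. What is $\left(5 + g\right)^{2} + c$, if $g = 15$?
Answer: $426$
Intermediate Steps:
$c = 26$ ($c = 981 - 955 = 26$)
$\left(5 + g\right)^{2} + c = \left(5 + 15\right)^{2} + 26 = 20^{2} + 26 = 400 + 26 = 426$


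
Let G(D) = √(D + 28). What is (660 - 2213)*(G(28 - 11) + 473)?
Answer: -734569 - 4659*√5 ≈ -7.4499e+5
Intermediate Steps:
G(D) = √(28 + D)
(660 - 2213)*(G(28 - 11) + 473) = (660 - 2213)*(√(28 + (28 - 11)) + 473) = -1553*(√(28 + 17) + 473) = -1553*(√45 + 473) = -1553*(3*√5 + 473) = -1553*(473 + 3*√5) = -734569 - 4659*√5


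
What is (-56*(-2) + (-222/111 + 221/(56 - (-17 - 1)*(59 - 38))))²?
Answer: 2300257521/188356 ≈ 12212.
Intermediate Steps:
(-56*(-2) + (-222/111 + 221/(56 - (-17 - 1)*(59 - 38))))² = (112 + (-222*1/111 + 221/(56 - (-18)*21)))² = (112 + (-2 + 221/(56 - 1*(-378))))² = (112 + (-2 + 221/(56 + 378)))² = (112 + (-2 + 221/434))² = (112 - 647/434)² = (47961/434)² = 2300257521/188356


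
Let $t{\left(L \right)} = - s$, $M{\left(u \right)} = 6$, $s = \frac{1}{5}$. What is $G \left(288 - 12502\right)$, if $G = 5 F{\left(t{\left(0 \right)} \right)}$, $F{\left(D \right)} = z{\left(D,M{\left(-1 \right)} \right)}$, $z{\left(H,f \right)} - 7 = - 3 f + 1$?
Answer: $610700$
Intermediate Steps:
$s = \frac{1}{5} \approx 0.2$
$z{\left(H,f \right)} = 8 - 3 f$ ($z{\left(H,f \right)} = 7 - \left(-1 + 3 f\right) = 8 - 3 f$)
$t{\left(L \right)} = - \frac{1}{5}$ ($t{\left(L \right)} = \left(-1\right) \frac{1}{5} = - \frac{1}{5}$)
$F{\left(D \right)} = -10$ ($F{\left(D \right)} = 8 - 18 = -10$)
$G = -50$ ($G = 5 \left(-10\right) = -50$)
$G \left(288 - 12502\right) = - 50 \left(288 - 12502\right) = \left(-50\right) \left(-12214\right) = 610700$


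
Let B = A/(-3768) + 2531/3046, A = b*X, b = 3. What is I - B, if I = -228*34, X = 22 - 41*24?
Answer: -7415881185/956444 ≈ -7753.6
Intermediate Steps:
X = -962 (X = 22 - 984 = -962)
I = -7752
A = -2886 (A = 3*(-962) = -2886)
B = 1527297/956444 (B = -2886/(-3768) + 2531/3046 = -2886*(-1/3768) + 2531*(1/3046) = 481/628 + 2531/3046 = 1527297/956444 ≈ 1.5968)
I - B = -7752 - 1*1527297/956444 = -7752 - 1527297/956444 = -7415881185/956444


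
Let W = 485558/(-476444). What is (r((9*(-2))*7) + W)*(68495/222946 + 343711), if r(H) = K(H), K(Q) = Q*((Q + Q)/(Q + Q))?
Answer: -122036825222049729/2795296948 ≈ -4.3658e+7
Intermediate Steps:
W = -242779/238222 (W = 485558*(-1/476444) = -242779/238222 ≈ -1.0191)
K(Q) = Q (K(Q) = Q*((2*Q)/((2*Q))) = Q*((2*Q)*(1/(2*Q))) = Q*1 = Q)
r(H) = H
(r((9*(-2))*7) + W)*(68495/222946 + 343711) = ((9*(-2))*7 - 242779/238222)*(68495/222946 + 343711) = (-18*7 - 242779/238222)*(68495*(1/222946) + 343711) = (-126 - 242779/238222)*(3605/11734 + 343711) = -30258751/238222*4033108479/11734 = -122036825222049729/2795296948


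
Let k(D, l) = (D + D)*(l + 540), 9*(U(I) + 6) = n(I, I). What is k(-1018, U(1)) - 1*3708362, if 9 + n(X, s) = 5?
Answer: -43152130/9 ≈ -4.7947e+6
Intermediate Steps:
n(X, s) = -4 (n(X, s) = -9 + 5 = -4)
U(I) = -58/9 (U(I) = -6 + (⅑)*(-4) = -6 - 4/9 = -58/9)
k(D, l) = 2*D*(540 + l) (k(D, l) = (2*D)*(540 + l) = 2*D*(540 + l))
k(-1018, U(1)) - 1*3708362 = 2*(-1018)*(540 - 58/9) - 1*3708362 = 2*(-1018)*(4802/9) - 3708362 = -9776872/9 - 3708362 = -43152130/9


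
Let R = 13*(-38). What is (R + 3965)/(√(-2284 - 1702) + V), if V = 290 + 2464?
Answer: 4779567/3794251 - 3471*I*√3986/7588502 ≈ 1.2597 - 0.028878*I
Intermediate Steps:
R = -494
V = 2754
(R + 3965)/(√(-2284 - 1702) + V) = (-494 + 3965)/(√(-2284 - 1702) + 2754) = 3471/(√(-3986) + 2754) = 3471/(I*√3986 + 2754) = 3471/(2754 + I*√3986)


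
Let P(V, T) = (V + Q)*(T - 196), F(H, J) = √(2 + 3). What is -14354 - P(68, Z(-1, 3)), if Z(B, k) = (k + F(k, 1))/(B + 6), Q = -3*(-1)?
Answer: -2403/5 - 71*√5/5 ≈ -512.35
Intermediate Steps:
Q = 3
F(H, J) = √5
Z(B, k) = (k + √5)/(6 + B) (Z(B, k) = (k + √5)/(B + 6) = (k + √5)/(6 + B))
P(V, T) = (-196 + T)*(3 + V) (P(V, T) = (V + 3)*(T - 196) = (3 + V)*(-196 + T) = (-196 + T)*(3 + V))
-14354 - P(68, Z(-1, 3)) = -14354 - (-588 - 196*68 + 3*((3 + √5)/(6 - 1)) + ((3 + √5)/(6 - 1))*68) = -14354 - (-588 - 13328 + 3*((3 + √5)/5) + ((3 + √5)/5)*68) = -14354 - (-588 - 13328 + 3*(⅗ + √5/5) + (⅗ + √5/5)*68) = -14354 - (-588 - 13328 + (9/5 + 3*√5/5) + (204/5 + 68*√5/5)) = -14354 - (-69367/5 + 71*√5/5) = -14354 + (69367/5 - 71*√5/5) = -2403/5 - 71*√5/5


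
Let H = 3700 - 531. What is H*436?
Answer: 1381684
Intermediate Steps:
H = 3169
H*436 = 3169*436 = 1381684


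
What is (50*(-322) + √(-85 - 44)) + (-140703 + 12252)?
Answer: -144551 + I*√129 ≈ -1.4455e+5 + 11.358*I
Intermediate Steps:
(50*(-322) + √(-85 - 44)) + (-140703 + 12252) = (-16100 + √(-129)) - 128451 = (-16100 + I*√129) - 128451 = -144551 + I*√129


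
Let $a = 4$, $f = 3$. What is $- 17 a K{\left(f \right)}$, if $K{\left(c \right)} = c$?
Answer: $-204$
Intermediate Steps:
$- 17 a K{\left(f \right)} = \left(-17\right) 4 \cdot 3 = \left(-68\right) 3 = -204$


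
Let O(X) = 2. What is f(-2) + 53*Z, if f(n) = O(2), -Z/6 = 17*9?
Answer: -48652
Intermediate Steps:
Z = -918 (Z = -102*9 = -6*153 = -918)
f(n) = 2
f(-2) + 53*Z = 2 + 53*(-918) = 2 - 48654 = -48652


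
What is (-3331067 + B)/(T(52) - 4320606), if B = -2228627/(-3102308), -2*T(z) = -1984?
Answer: 10333993574009/13400773069112 ≈ 0.77115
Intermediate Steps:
T(z) = 992 (T(z) = -1/2*(-1984) = 992)
B = 2228627/3102308 (B = -2228627*(-1/3102308) = 2228627/3102308 ≈ 0.71838)
(-3331067 + B)/(T(52) - 4320606) = (-3331067 + 2228627/3102308)/(992 - 4320606) = -10333993574009/3102308/(-4319614) = -10333993574009/3102308*(-1/4319614) = 10333993574009/13400773069112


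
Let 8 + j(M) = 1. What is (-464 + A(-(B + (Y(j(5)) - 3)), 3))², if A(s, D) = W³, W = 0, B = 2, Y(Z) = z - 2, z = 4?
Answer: 215296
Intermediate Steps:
j(M) = -7 (j(M) = -8 + 1 = -7)
Y(Z) = 2 (Y(Z) = 4 - 2 = 2)
A(s, D) = 0 (A(s, D) = 0³ = 0)
(-464 + A(-(B + (Y(j(5)) - 3)), 3))² = (-464 + 0)² = (-464)² = 215296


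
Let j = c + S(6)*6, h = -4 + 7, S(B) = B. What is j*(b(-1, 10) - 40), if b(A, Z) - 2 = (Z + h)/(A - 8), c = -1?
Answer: -12425/9 ≈ -1380.6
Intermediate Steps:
h = 3
b(A, Z) = 2 + (3 + Z)/(-8 + A) (b(A, Z) = 2 + (Z + 3)/(A - 8) = 2 + (3 + Z)/(-8 + A))
j = 35 (j = -1 + 6*6 = -1 + 36 = 35)
j*(b(-1, 10) - 40) = 35*((-13 + 10 + 2*(-1))/(-8 - 1) - 40) = 35*((-13 + 10 - 2)/(-9) - 40) = 35*(-⅑*(-5) - 40) = 35*(5/9 - 40) = 35*(-355/9) = -12425/9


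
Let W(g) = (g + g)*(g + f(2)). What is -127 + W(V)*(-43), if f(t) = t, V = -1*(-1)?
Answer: -385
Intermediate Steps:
V = 1
W(g) = 2*g*(2 + g) (W(g) = (g + g)*(g + 2) = (2*g)*(2 + g) = 2*g*(2 + g))
-127 + W(V)*(-43) = -127 + (2*1*(2 + 1))*(-43) = -127 + (2*1*3)*(-43) = -127 + 6*(-43) = -127 - 258 = -385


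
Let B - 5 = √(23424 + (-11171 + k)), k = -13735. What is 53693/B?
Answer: 268465/1507 - 53693*I*√1482/1507 ≈ 178.15 - 1371.6*I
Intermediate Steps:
B = 5 + I*√1482 (B = 5 + √(23424 + (-11171 - 13735)) = 5 + √(23424 - 24906) = 5 + √(-1482) = 5 + I*√1482 ≈ 5.0 + 38.497*I)
53693/B = 53693/(5 + I*√1482)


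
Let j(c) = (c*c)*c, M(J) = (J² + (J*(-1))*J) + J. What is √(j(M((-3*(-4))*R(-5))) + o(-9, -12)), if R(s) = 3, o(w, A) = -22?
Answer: √46634 ≈ 215.95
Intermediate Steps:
M(J) = J (M(J) = (J² + (-J)*J) + J = (J² - J²) + J = 0 + J = J)
j(c) = c³ (j(c) = c²*c = c³)
√(j(M((-3*(-4))*R(-5))) + o(-9, -12)) = √((-3*(-4)*3)³ - 22) = √((12*3)³ - 22) = √(36³ - 22) = √(46656 - 22) = √46634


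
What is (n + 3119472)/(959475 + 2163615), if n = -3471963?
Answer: -117497/1041030 ≈ -0.11287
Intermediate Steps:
(n + 3119472)/(959475 + 2163615) = (-3471963 + 3119472)/(959475 + 2163615) = -352491/3123090 = -352491*1/3123090 = -117497/1041030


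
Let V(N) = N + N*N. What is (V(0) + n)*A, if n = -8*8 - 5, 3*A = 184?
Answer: -4232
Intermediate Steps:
A = 184/3 (A = (1/3)*184 = 184/3 ≈ 61.333)
V(N) = N + N**2
n = -69 (n = -64 - 5 = -69)
(V(0) + n)*A = (0*(1 + 0) - 69)*(184/3) = (0*1 - 69)*(184/3) = (0 - 69)*(184/3) = -69*184/3 = -4232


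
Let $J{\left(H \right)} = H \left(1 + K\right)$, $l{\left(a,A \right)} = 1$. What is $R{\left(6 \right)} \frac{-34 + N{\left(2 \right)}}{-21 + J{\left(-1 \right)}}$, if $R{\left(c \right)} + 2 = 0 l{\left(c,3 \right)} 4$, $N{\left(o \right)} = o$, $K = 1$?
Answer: $- \frac{64}{23} \approx -2.7826$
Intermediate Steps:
$R{\left(c \right)} = -2$ ($R{\left(c \right)} = -2 + 0 \cdot 1 \cdot 4 = -2 + 0 \cdot 4 = -2 + 0 = -2$)
$J{\left(H \right)} = 2 H$ ($J{\left(H \right)} = H \left(1 + 1\right) = H 2 = 2 H$)
$R{\left(6 \right)} \frac{-34 + N{\left(2 \right)}}{-21 + J{\left(-1 \right)}} = - 2 \frac{-34 + 2}{-21 + 2 \left(-1\right)} = - 2 \left(- \frac{32}{-21 - 2}\right) = - 2 \left(- \frac{32}{-23}\right) = - 2 \left(\left(-32\right) \left(- \frac{1}{23}\right)\right) = \left(-2\right) \frac{32}{23} = - \frac{64}{23}$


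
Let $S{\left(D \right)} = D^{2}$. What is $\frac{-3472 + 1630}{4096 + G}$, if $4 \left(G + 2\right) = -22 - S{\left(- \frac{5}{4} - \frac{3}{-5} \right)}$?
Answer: $- \frac{982400}{2180477} \approx -0.45054$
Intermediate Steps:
$G = - \frac{12169}{1600}$ ($G = -2 + \frac{-22 - \left(- \frac{5}{4} - \frac{3}{-5}\right)^{2}}{4} = -2 + \frac{-22 - \left(\left(-5\right) \frac{1}{4} - - \frac{3}{5}\right)^{2}}{4} = -2 + \frac{-22 - \left(- \frac{5}{4} + \frac{3}{5}\right)^{2}}{4} = -2 + \frac{-22 - \left(- \frac{13}{20}\right)^{2}}{4} = -2 + \frac{-22 - \frac{169}{400}}{4} = -2 + \frac{1}{4} \left(- \frac{8969}{400}\right) = -2 - \frac{8969}{1600} = - \frac{12169}{1600} \approx -7.6056$)
$\frac{-3472 + 1630}{4096 + G} = \frac{-3472 + 1630}{4096 - \frac{12169}{1600}} = - \frac{1842}{\frac{6541431}{1600}} = \left(-1842\right) \frac{1600}{6541431} = - \frac{982400}{2180477}$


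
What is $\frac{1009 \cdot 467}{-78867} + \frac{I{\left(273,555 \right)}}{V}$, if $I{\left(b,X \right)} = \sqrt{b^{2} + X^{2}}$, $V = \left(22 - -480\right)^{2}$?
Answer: $- \frac{471203}{78867} + \frac{3 \sqrt{42506}}{252004} \approx -5.9722$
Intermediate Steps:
$V = 252004$ ($V = \left(22 + 480\right)^{2} = 502^{2} = 252004$)
$I{\left(b,X \right)} = \sqrt{X^{2} + b^{2}}$
$\frac{1009 \cdot 467}{-78867} + \frac{I{\left(273,555 \right)}}{V} = \frac{1009 \cdot 467}{-78867} + \frac{\sqrt{555^{2} + 273^{2}}}{252004} = 471203 \left(- \frac{1}{78867}\right) + \sqrt{308025 + 74529} \cdot \frac{1}{252004} = - \frac{471203}{78867} + \sqrt{382554} \cdot \frac{1}{252004} = - \frac{471203}{78867} + 3 \sqrt{42506} \cdot \frac{1}{252004} = - \frac{471203}{78867} + \frac{3 \sqrt{42506}}{252004}$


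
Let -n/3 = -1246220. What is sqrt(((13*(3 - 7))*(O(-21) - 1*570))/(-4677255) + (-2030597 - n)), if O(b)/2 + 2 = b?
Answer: I*sqrt(115897509149830265)/141735 ≈ 2401.9*I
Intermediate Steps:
O(b) = -4 + 2*b
n = 3738660 (n = -3*(-1246220) = 3738660)
sqrt(((13*(3 - 7))*(O(-21) - 1*570))/(-4677255) + (-2030597 - n)) = sqrt(((13*(3 - 7))*((-4 + 2*(-21)) - 1*570))/(-4677255) + (-2030597 - 1*3738660)) = sqrt(((13*(-4))*((-4 - 42) - 570))*(-1/4677255) + (-2030597 - 3738660)) = sqrt(-52*(-46 - 570)*(-1/4677255) - 5769257) = sqrt(-52*(-616)*(-1/4677255) - 5769257) = sqrt(32032*(-1/4677255) - 5769257) = sqrt(-2912/425205 - 5769257) = sqrt(-2453116925597/425205) = I*sqrt(115897509149830265)/141735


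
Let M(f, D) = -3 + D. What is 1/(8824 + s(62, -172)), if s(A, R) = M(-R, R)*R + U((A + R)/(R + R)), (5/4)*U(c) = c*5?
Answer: 43/1673787 ≈ 2.5690e-5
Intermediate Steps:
U(c) = 4*c (U(c) = 4*(c*5)/5 = 4*(5*c)/5 = 4*c)
s(A, R) = R*(-3 + R) + 2*(A + R)/R (s(A, R) = (-3 + R)*R + 4*((A + R)/(R + R)) = R*(-3 + R) + 4*((A + R)/((2*R))) = R*(-3 + R) + 4*((A + R)*(1/(2*R))) = R*(-3 + R) + 4*((A + R)/(2*R)) = R*(-3 + R) + 2*(A + R)/R)
1/(8824 + s(62, -172)) = 1/(8824 + (2 + (-172)² - 3*(-172) + 2*62/(-172))) = 1/(8824 + (2 + 29584 + 516 + 2*62*(-1/172))) = 1/(8824 + (2 + 29584 + 516 - 31/43)) = 1/(8824 + 1294355/43) = 1/(1673787/43) = 43/1673787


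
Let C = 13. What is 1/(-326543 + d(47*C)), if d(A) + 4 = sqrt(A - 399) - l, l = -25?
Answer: -163261/53308308136 - sqrt(53)/53308308136 ≈ -3.0627e-6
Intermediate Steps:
d(A) = 21 + sqrt(-399 + A) (d(A) = -4 + (sqrt(A - 399) - 1*(-25)) = -4 + (sqrt(-399 + A) + 25) = -4 + (25 + sqrt(-399 + A)) = 21 + sqrt(-399 + A))
1/(-326543 + d(47*C)) = 1/(-326543 + (21 + sqrt(-399 + 47*13))) = 1/(-326543 + (21 + sqrt(-399 + 611))) = 1/(-326543 + (21 + sqrt(212))) = 1/(-326543 + (21 + 2*sqrt(53))) = 1/(-326522 + 2*sqrt(53))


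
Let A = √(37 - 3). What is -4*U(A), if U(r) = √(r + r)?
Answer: -4*2^(¾)*17^(¼) ≈ -13.660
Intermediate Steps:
A = √34 ≈ 5.8309
U(r) = √2*√r (U(r) = √(2*r) = √2*√r)
-4*U(A) = -4*√2*√(√34) = -4*√2*34^(¼) = -4*2^(¾)*17^(¼)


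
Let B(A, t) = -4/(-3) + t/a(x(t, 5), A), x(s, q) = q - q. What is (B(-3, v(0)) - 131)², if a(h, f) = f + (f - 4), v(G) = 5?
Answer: 609961/36 ≈ 16943.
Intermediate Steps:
x(s, q) = 0
a(h, f) = -4 + 2*f (a(h, f) = f + (-4 + f) = -4 + 2*f)
B(A, t) = 4/3 + t/(-4 + 2*A) (B(A, t) = -4/(-3) + t/(-4 + 2*A) = -4*(-⅓) + t/(-4 + 2*A) = 4/3 + t/(-4 + 2*A))
(B(-3, v(0)) - 131)² = ((-16 + 3*5 + 8*(-3))/(6*(-2 - 3)) - 131)² = ((⅙)*(-16 + 15 - 24)/(-5) - 131)² = ((⅙)*(-⅕)*(-25) - 131)² = (⅚ - 131)² = (-781/6)² = 609961/36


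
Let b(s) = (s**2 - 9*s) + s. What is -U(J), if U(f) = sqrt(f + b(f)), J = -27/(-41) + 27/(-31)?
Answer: -3*sqrt(275010)/1271 ≈ -1.2378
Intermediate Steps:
b(s) = s**2 - 8*s
J = -270/1271 (J = -27*(-1/41) + 27*(-1/31) = 27/41 - 27/31 = -270/1271 ≈ -0.21243)
U(f) = sqrt(f + f*(-8 + f))
-U(J) = -sqrt(-270*(-7 - 270/1271)/1271) = -sqrt(-270/1271*(-9167/1271)) = -sqrt(2475090/1615441) = -3*sqrt(275010)/1271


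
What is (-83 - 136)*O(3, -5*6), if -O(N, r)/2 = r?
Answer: -13140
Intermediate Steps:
O(N, r) = -2*r
(-83 - 136)*O(3, -5*6) = (-83 - 136)*(-(-10)*6) = -(-438)*(-30) = -219*60 = -13140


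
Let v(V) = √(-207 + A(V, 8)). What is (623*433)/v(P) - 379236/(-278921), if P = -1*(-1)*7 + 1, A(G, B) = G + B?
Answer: 379236/278921 - 269759*I*√191/191 ≈ 1.3597 - 19519.0*I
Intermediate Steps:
A(G, B) = B + G
P = 8 (P = 1*7 + 1 = 7 + 1 = 8)
v(V) = √(-199 + V) (v(V) = √(-207 + (8 + V)) = √(-199 + V))
(623*433)/v(P) - 379236/(-278921) = (623*433)/(√(-199 + 8)) - 379236/(-278921) = 269759/(√(-191)) - 379236*(-1/278921) = 269759/((I*√191)) + 379236/278921 = 269759*(-I*√191/191) + 379236/278921 = -269759*I*√191/191 + 379236/278921 = 379236/278921 - 269759*I*√191/191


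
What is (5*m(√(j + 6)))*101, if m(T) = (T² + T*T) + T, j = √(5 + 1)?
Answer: 6060 + 505*√(6 + √6) + 1010*√6 ≈ 10002.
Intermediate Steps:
j = √6 ≈ 2.4495
m(T) = T + 2*T² (m(T) = (T² + T²) + T = 2*T² + T = T + 2*T²)
(5*m(√(j + 6)))*101 = (5*(√(√6 + 6)*(1 + 2*√(√6 + 6))))*101 = (5*(√(6 + √6)*(1 + 2*√(6 + √6))))*101 = (5*√(6 + √6)*(1 + 2*√(6 + √6)))*101 = 505*√(6 + √6)*(1 + 2*√(6 + √6))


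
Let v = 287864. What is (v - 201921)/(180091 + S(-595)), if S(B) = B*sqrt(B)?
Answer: 15477560813/32643413156 + 51136085*I*sqrt(595)/32643413156 ≈ 0.47414 + 0.038211*I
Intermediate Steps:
S(B) = B**(3/2)
(v - 201921)/(180091 + S(-595)) = (287864 - 201921)/(180091 + (-595)**(3/2)) = 85943/(180091 - 595*I*sqrt(595))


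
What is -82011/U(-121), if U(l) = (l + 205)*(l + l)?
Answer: 27337/6776 ≈ 4.0344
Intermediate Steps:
U(l) = 2*l*(205 + l) (U(l) = (205 + l)*(2*l) = 2*l*(205 + l))
-82011/U(-121) = -82011*(-1/(242*(205 - 121))) = -82011/(2*(-121)*84) = -82011/(-20328) = -82011*(-1/20328) = 27337/6776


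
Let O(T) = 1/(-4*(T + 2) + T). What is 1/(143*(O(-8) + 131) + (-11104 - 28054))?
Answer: -16/326657 ≈ -4.8981e-5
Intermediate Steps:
O(T) = 1/(-8 - 3*T) (O(T) = 1/(-4*(2 + T) + T) = 1/((-8 - 4*T) + T) = 1/(-8 - 3*T))
1/(143*(O(-8) + 131) + (-11104 - 28054)) = 1/(143*(-1/(8 + 3*(-8)) + 131) + (-11104 - 28054)) = 1/(143*(-1/(8 - 24) + 131) - 39158) = 1/(143*(-1/(-16) + 131) - 39158) = 1/(143*(-1*(-1/16) + 131) - 39158) = 1/(143*(1/16 + 131) - 39158) = 1/(143*(2097/16) - 39158) = 1/(299871/16 - 39158) = 1/(-326657/16) = -16/326657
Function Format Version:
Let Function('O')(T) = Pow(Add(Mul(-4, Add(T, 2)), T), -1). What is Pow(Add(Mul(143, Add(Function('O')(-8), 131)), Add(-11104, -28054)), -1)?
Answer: Rational(-16, 326657) ≈ -4.8981e-5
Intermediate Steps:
Function('O')(T) = Pow(Add(-8, Mul(-3, T)), -1) (Function('O')(T) = Pow(Add(Mul(-4, Add(2, T)), T), -1) = Pow(Add(Add(-8, Mul(-4, T)), T), -1) = Pow(Add(-8, Mul(-3, T)), -1))
Pow(Add(Mul(143, Add(Function('O')(-8), 131)), Add(-11104, -28054)), -1) = Pow(Add(Mul(143, Add(Mul(-1, Pow(Add(8, Mul(3, -8)), -1)), 131)), Add(-11104, -28054)), -1) = Pow(Add(Mul(143, Add(Mul(-1, Pow(Add(8, -24), -1)), 131)), -39158), -1) = Pow(Add(Mul(143, Add(Mul(-1, Pow(-16, -1)), 131)), -39158), -1) = Pow(Add(Mul(143, Add(Mul(-1, Rational(-1, 16)), 131)), -39158), -1) = Pow(Add(Mul(143, Add(Rational(1, 16), 131)), -39158), -1) = Pow(Add(Mul(143, Rational(2097, 16)), -39158), -1) = Pow(Add(Rational(299871, 16), -39158), -1) = Pow(Rational(-326657, 16), -1) = Rational(-16, 326657)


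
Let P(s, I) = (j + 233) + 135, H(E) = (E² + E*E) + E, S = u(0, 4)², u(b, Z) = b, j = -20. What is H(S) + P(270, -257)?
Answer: 348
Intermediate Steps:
S = 0 (S = 0² = 0)
H(E) = E + 2*E² (H(E) = (E² + E²) + E = 2*E² + E = E + 2*E²)
P(s, I) = 348 (P(s, I) = (-20 + 233) + 135 = 213 + 135 = 348)
H(S) + P(270, -257) = 0*(1 + 2*0) + 348 = 0*(1 + 0) + 348 = 0*1 + 348 = 0 + 348 = 348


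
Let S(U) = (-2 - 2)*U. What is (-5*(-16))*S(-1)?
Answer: 320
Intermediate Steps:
S(U) = -4*U
(-5*(-16))*S(-1) = (-5*(-16))*(-4*(-1)) = 80*4 = 320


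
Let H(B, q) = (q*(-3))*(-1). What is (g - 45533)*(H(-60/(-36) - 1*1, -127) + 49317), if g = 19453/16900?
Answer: -9413919213798/4225 ≈ -2.2281e+9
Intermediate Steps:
g = 19453/16900 (g = 19453*(1/16900) = 19453/16900 ≈ 1.1511)
H(B, q) = 3*q (H(B, q) = -3*q*(-1) = 3*q)
(g - 45533)*(H(-60/(-36) - 1*1, -127) + 49317) = (19453/16900 - 45533)*(3*(-127) + 49317) = -769488247*(-381 + 49317)/16900 = -769488247/16900*48936 = -9413919213798/4225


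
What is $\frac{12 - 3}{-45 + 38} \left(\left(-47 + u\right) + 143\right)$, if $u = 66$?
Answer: $- \frac{1458}{7} \approx -208.29$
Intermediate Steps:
$\frac{12 - 3}{-45 + 38} \left(\left(-47 + u\right) + 143\right) = \frac{12 - 3}{-45 + 38} \left(\left(-47 + 66\right) + 143\right) = \frac{9}{-7} \left(19 + 143\right) = 9 \left(- \frac{1}{7}\right) 162 = \left(- \frac{9}{7}\right) 162 = - \frac{1458}{7}$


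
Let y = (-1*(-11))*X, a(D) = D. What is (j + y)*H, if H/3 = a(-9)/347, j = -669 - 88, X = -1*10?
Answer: 23409/347 ≈ 67.461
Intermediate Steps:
X = -10
j = -757
H = -27/347 (H = 3*(-9/347) = -27/347 ≈ -0.077810)
y = -110 (y = -1*(-11)*(-10) = 11*(-10) = -110)
(j + y)*H = (-757 - 110)*(-27/347) = -867*(-27/347) = 23409/347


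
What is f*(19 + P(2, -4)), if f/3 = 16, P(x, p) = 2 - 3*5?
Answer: 288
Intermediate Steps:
P(x, p) = -13 (P(x, p) = 2 - 15 = -13)
f = 48 (f = 3*16 = 48)
f*(19 + P(2, -4)) = 48*(19 - 13) = 48*6 = 288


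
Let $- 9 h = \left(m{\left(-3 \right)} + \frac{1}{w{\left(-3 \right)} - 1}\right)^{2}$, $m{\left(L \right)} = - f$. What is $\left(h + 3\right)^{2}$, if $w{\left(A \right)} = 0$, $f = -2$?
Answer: $\frac{676}{81} \approx 8.3457$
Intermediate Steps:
$m{\left(L \right)} = 2$ ($m{\left(L \right)} = \left(-1\right) \left(-2\right) = 2$)
$h = - \frac{1}{9}$ ($h = - \frac{\left(2 + \frac{1}{0 - 1}\right)^{2}}{9} = - \frac{\left(2 + \frac{1}{-1}\right)^{2}}{9} = - \frac{\left(2 - 1\right)^{2}}{9} = - \frac{1^{2}}{9} = \left(- \frac{1}{9}\right) 1 = - \frac{1}{9} \approx -0.11111$)
$\left(h + 3\right)^{2} = \left(- \frac{1}{9} + 3\right)^{2} = \left(\frac{26}{9}\right)^{2} = \frac{676}{81}$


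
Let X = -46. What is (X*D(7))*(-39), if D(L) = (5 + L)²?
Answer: 258336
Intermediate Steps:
(X*D(7))*(-39) = -46*(5 + 7)²*(-39) = -46*12²*(-39) = -46*144*(-39) = -6624*(-39) = 258336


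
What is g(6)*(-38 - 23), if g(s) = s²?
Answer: -2196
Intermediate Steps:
g(6)*(-38 - 23) = 6²*(-38 - 23) = 36*(-61) = -2196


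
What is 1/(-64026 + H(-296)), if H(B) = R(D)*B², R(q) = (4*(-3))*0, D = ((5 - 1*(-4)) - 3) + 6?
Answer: -1/64026 ≈ -1.5619e-5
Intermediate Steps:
D = 12 (D = ((5 + 4) - 3) + 6 = (9 - 3) + 6 = 6 + 6 = 12)
R(q) = 0 (R(q) = -12*0 = 0)
H(B) = 0 (H(B) = 0*B² = 0)
1/(-64026 + H(-296)) = 1/(-64026 + 0) = 1/(-64026) = -1/64026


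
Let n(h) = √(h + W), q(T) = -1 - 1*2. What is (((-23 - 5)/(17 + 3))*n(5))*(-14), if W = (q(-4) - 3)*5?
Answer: 98*I ≈ 98.0*I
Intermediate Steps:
q(T) = -3 (q(T) = -1 - 2 = -3)
W = -30 (W = (-3 - 3)*5 = -6*5 = -30)
n(h) = √(-30 + h) (n(h) = √(h - 30) = √(-30 + h))
(((-23 - 5)/(17 + 3))*n(5))*(-14) = (((-23 - 5)/(17 + 3))*√(-30 + 5))*(-14) = ((-28/20)*√(-25))*(-14) = ((-28*1/20)*(5*I))*(-14) = -7*I*(-14) = 98*I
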